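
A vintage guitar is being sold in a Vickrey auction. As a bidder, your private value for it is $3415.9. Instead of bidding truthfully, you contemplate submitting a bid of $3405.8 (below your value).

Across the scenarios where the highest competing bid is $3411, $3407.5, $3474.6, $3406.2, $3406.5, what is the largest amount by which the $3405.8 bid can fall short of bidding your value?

$9.7

$3411: truthful gives $4.9, deviation gives $0 → loss $4.9.
$3407.5: truthful gives $8.4, deviation gives $0 → loss $8.4.
$3474.6: same outcome either way → loss $0.
$3406.2: truthful gives $9.7, deviation gives $0 → loss $9.7.
$3406.5: truthful gives $9.4, deviation gives $0 → loss $9.4.
Maximum loss: $9.7.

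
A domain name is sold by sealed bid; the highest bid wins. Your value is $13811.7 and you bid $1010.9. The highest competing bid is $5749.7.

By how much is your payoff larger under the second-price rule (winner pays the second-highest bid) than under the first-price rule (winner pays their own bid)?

$0

Your bid $1010.9 is below $5749.7, so you lose under either rule.
Payoff is $0 in both cases; difference = $0.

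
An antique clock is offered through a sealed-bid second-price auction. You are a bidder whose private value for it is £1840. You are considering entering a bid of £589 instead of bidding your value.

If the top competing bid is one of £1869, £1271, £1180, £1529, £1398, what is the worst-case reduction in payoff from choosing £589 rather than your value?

£660

£1869: same outcome either way → loss £0.
£1271: truthful gives £569, deviation gives £0 → loss £569.
£1180: truthful gives £660, deviation gives £0 → loss £660.
£1529: truthful gives £311, deviation gives £0 → loss £311.
£1398: truthful gives £442, deviation gives £0 → loss £442.
Maximum loss: £660.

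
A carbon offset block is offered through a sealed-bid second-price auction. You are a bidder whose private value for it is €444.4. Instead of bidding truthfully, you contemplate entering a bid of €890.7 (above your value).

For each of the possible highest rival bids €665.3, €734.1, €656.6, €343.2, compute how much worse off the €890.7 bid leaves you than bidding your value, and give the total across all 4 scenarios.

€722.8

The deviation costs you only when the competing bid falls strictly between €444.4 and €890.7; elsewhere both bids give the same outcome.
€665.3: truthful payoff €0, deviation payoff −€220.9 → loss €220.9.
€734.1: truthful payoff €0, deviation payoff −€289.7 → loss €289.7.
€656.6: truthful payoff €0, deviation payoff −€212.2 → loss €212.2.
€343.2: outcomes coincide → loss €0.
Total loss = €220.9 + €289.7 + €212.2 = €722.8.
In a second-price auction your bid sets only whether you win, not what you pay, so bidding your true value is weakly dominant.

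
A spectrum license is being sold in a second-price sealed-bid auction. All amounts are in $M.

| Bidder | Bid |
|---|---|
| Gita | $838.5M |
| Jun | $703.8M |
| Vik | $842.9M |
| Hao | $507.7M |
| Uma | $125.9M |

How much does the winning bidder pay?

$838.5M

Highest bid: Vik at $842.9M, so Vik wins.
Second-highest bid: Gita at $838.5M — that is the price the winner pays.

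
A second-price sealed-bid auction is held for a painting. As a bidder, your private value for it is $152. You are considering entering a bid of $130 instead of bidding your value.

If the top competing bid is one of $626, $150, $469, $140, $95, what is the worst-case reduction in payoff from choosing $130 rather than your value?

$12

$626: same outcome either way → loss $0.
$150: truthful gives $2, deviation gives $0 → loss $2.
$469: same outcome either way → loss $0.
$140: truthful gives $12, deviation gives $0 → loss $12.
$95: same outcome either way → loss $0.
Maximum loss: $12.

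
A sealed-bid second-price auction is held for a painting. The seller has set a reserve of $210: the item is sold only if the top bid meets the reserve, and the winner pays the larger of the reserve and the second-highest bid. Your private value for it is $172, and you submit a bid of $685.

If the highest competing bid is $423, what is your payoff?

Your bid $685 is the highest and exceeds the reserve.
Price = max(second-highest bid, reserve) = max($423, $210) = $423.
Payoff = $172 − $423 = −$251.

−$251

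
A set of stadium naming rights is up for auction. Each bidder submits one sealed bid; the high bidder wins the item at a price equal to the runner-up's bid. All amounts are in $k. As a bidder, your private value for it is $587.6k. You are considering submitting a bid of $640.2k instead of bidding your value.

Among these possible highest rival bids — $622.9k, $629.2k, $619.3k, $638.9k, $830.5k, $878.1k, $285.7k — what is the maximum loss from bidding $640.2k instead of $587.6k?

$622.9k: truthful gives $0k, deviation gives −$35.3k → loss $35.3k.
$629.2k: truthful gives $0k, deviation gives −$41.6k → loss $41.6k.
$619.3k: truthful gives $0k, deviation gives −$31.7k → loss $31.7k.
$638.9k: truthful gives $0k, deviation gives −$51.3k → loss $51.3k.
$830.5k: same outcome either way → loss $0k.
$878.1k: same outcome either way → loss $0k.
$285.7k: same outcome either way → loss $0k.
Maximum loss: $51.3k.

$51.3k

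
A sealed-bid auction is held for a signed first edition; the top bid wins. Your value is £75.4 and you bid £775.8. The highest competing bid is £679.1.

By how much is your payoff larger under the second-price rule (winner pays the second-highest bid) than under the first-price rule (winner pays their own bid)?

£96.7

You have the highest bid, so you win under either rule.
Second-price: pay £679.1 → payoff −£603.7.
First-price: pay your own bid £775.8 → payoff −£700.4.
Difference = −£603.7 − (−£700.4) = £96.7.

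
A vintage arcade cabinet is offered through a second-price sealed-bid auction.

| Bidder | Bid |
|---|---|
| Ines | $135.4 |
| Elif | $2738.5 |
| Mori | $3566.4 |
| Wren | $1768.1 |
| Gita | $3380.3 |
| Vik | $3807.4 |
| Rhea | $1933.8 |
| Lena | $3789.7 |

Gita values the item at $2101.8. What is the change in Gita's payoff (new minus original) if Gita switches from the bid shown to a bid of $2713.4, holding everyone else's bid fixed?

The highest bid among the other bidders is $3807.4; Gita's bid doesn't change that.
Original bid $3380.3: Gita is not highest (top rival bid is $3807.4); payoff $0.
Alternative bid $2713.4: Gita is not highest (top rival bid is $3807.4); payoff $0.
Change in payoff = $0 − ($0) = $0.

$0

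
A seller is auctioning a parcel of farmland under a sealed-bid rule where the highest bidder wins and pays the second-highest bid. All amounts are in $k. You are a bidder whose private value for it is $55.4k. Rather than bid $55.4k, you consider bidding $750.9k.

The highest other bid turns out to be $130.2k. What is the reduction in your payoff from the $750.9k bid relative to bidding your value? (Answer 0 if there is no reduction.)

Bidding your value $55.4k: you lose (since $55.4k < $130.2k). Payoff $0k.
Bidding $750.9k: you win and pay $130.2k. Payoff $55.4k − $130.2k = −$74.8k.
The competing bid $130.2k lies between your value and your inflated bid, so overbidding wins an item priced above your value.
Loss from deviating = $0k − (−$74.8k) = $74.8k.
Truthful bidding weakly dominates here: raising your bid can only win items priced above your value, and lowering it can only forfeit items priced below.

$74.8k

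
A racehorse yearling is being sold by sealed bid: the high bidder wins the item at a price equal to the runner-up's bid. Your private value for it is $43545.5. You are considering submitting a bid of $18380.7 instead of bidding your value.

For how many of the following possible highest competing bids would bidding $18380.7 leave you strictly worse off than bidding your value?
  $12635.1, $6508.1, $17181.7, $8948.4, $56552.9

0

The deviation hurts exactly when the highest competing bid lies strictly between $18380.7 and $43545.5 — underbidding then forfeits a profitable win.
$12635.1: below both → same outcome either way.
$6508.1: below both → same outcome either way.
$17181.7: below both → same outcome either way.
$8948.4: below both → same outcome either way.
$56552.9: above both → same outcome either way.
Count: 0.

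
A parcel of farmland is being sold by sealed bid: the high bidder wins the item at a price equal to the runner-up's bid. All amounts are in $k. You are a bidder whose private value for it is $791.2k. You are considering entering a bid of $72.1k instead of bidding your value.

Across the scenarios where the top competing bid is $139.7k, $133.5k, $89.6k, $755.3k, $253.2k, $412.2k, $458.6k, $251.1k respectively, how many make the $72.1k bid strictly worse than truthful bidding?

The deviation hurts exactly when the highest competing bid lies strictly between $72.1k and $791.2k — underbidding then forfeits a profitable win.
$139.7k: inside the interval → strictly worse (loss $651.5k).
$133.5k: inside the interval → strictly worse (loss $657.7k).
$89.6k: inside the interval → strictly worse (loss $701.6k).
$755.3k: inside the interval → strictly worse (loss $35.9k).
$253.2k: inside the interval → strictly worse (loss $538k).
$412.2k: inside the interval → strictly worse (loss $379k).
$458.6k: inside the interval → strictly worse (loss $332.6k).
$251.1k: inside the interval → strictly worse (loss $540.1k).
Count: 8.

8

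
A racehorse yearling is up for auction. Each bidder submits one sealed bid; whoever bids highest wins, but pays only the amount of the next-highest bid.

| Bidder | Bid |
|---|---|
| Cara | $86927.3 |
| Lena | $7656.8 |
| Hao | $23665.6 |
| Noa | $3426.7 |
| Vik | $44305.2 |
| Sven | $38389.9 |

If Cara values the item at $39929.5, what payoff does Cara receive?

−$4375.7

Highest bid: Cara at $86927.3, so Cara wins.
Second-highest bid: Vik at $44305.2 — that is the price the winner pays.
Cara's payoff = value − price = $39929.5 − $44305.2 = −$4375.7.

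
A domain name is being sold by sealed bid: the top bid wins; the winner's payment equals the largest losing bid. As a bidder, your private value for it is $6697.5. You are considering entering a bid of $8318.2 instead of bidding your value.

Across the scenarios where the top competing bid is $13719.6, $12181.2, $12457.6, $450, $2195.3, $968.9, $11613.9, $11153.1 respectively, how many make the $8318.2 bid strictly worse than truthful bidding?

0

The deviation hurts exactly when the highest competing bid lies strictly between $6697.5 and $8318.2 — overbidding then wins at a price above your value.
$13719.6: above both → same outcome either way.
$12181.2: above both → same outcome either way.
$12457.6: above both → same outcome either way.
$450: below both → same outcome either way.
$2195.3: below both → same outcome either way.
$968.9: below both → same outcome either way.
$11613.9: above both → same outcome either way.
$11153.1: above both → same outcome either way.
Count: 0.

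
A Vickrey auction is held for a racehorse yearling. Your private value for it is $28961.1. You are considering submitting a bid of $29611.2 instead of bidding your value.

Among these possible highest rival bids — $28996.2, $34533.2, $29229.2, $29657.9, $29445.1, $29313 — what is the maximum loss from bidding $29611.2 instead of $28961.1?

$484

$28996.2: truthful gives $0, deviation gives −$35.1 → loss $35.1.
$34533.2: same outcome either way → loss $0.
$29229.2: truthful gives $0, deviation gives −$268.1 → loss $268.1.
$29657.9: same outcome either way → loss $0.
$29445.1: truthful gives $0, deviation gives −$484 → loss $484.
$29313: truthful gives $0, deviation gives −$351.9 → loss $351.9.
Maximum loss: $484.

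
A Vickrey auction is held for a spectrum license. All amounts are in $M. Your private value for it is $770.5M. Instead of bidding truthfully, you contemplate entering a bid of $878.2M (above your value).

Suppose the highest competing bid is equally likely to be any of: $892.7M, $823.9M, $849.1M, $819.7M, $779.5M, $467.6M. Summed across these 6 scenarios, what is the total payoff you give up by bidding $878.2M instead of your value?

$190.2M

The deviation costs you only when the competing bid falls strictly between $770.5M and $878.2M; elsewhere both bids give the same outcome.
$892.7M: outcomes coincide → loss $0M.
$823.9M: truthful payoff $0M, deviation payoff −$53.4M → loss $53.4M.
$849.1M: truthful payoff $0M, deviation payoff −$78.6M → loss $78.6M.
$819.7M: truthful payoff $0M, deviation payoff −$49.2M → loss $49.2M.
$779.5M: truthful payoff $0M, deviation payoff −$9M → loss $9M.
$467.6M: outcomes coincide → loss $0M.
Total loss = $53.4M + $78.6M + $49.2M + $9M = $190.2M.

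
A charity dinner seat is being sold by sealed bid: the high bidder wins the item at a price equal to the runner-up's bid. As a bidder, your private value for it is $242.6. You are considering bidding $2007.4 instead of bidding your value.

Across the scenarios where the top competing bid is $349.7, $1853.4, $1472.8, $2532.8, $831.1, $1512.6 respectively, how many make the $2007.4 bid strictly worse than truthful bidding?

5

The deviation hurts exactly when the highest competing bid lies strictly between $242.6 and $2007.4 — overbidding then wins at a price above your value.
$349.7: inside the interval → strictly worse (loss $107.1).
$1853.4: inside the interval → strictly worse (loss $1610.8).
$1472.8: inside the interval → strictly worse (loss $1230.2).
$2532.8: above both → same outcome either way.
$831.1: inside the interval → strictly worse (loss $588.5).
$1512.6: inside the interval → strictly worse (loss $1270).
Count: 5.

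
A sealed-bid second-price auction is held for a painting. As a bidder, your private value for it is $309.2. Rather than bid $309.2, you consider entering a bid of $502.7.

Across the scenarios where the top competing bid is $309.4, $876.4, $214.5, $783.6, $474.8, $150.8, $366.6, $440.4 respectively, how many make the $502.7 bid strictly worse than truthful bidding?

4

The deviation hurts exactly when the highest competing bid lies strictly between $309.2 and $502.7 — overbidding then wins at a price above your value.
$309.4: inside the interval → strictly worse (loss $0.2).
$876.4: above both → same outcome either way.
$214.5: below both → same outcome either way.
$783.6: above both → same outcome either way.
$474.8: inside the interval → strictly worse (loss $165.6).
$150.8: below both → same outcome either way.
$366.6: inside the interval → strictly worse (loss $57.4).
$440.4: inside the interval → strictly worse (loss $131.2).
Count: 4.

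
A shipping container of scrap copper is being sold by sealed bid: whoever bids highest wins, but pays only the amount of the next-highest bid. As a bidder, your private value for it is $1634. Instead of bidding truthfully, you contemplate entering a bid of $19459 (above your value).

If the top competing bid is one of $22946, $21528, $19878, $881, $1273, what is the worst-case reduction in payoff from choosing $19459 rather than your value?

$22946: same outcome either way → loss $0.
$21528: same outcome either way → loss $0.
$19878: same outcome either way → loss $0.
$881: same outcome either way → loss $0.
$1273: same outcome either way → loss $0.
Maximum loss: $0.

$0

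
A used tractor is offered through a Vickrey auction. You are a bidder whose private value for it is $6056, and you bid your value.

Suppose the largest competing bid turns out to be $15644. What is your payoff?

$0

Your bid $6056 is below the highest competing bid $15644, so you lose.
A losing bidder pays nothing and receives nothing: payoff = $0.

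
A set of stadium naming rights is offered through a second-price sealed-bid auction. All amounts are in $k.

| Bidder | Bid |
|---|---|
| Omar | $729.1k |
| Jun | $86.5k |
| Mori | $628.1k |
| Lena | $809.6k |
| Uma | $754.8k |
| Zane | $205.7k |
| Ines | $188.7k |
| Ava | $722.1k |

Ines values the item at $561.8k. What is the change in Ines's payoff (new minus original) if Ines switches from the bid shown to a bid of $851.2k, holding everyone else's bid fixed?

−$247.8k

The highest bid among the other bidders is $809.6k; Ines's bid doesn't change that.
Original bid $188.7k: Ines is not highest (top rival bid is $809.6k); payoff $0k.
Alternative bid $851.2k: Ines is highest, pays the top rival bid $809.6k; payoff $561.8k − $809.6k = −$247.8k.
Change in payoff = −$247.8k − ($0k) = −$247.8k.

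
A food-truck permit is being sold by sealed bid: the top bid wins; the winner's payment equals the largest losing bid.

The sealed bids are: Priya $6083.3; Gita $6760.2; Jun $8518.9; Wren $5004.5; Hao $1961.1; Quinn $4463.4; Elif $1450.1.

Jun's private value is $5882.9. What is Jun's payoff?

Highest bid: Jun at $8518.9, so Jun wins.
Second-highest bid: Gita at $6760.2 — that is the price the winner pays.
Jun's payoff = value − price = $5882.9 − $6760.2 = −$877.3.

−$877.3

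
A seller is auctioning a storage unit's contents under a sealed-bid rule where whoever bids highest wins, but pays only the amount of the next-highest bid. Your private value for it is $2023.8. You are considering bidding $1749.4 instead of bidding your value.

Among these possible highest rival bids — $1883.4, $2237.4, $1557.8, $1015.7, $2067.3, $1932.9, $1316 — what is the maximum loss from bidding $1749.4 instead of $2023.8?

$1883.4: truthful gives $140.4, deviation gives $0 → loss $140.4.
$2237.4: same outcome either way → loss $0.
$1557.8: same outcome either way → loss $0.
$1015.7: same outcome either way → loss $0.
$2067.3: same outcome either way → loss $0.
$1932.9: truthful gives $90.9, deviation gives $0 → loss $90.9.
$1316: same outcome either way → loss $0.
Maximum loss: $140.4.

$140.4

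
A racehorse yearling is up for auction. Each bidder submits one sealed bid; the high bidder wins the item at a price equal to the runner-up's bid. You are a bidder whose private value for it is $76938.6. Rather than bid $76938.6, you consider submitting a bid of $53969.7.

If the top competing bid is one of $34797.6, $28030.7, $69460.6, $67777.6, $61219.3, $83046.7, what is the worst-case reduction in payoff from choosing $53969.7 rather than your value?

$34797.6: same outcome either way → loss $0.
$28030.7: same outcome either way → loss $0.
$69460.6: truthful gives $7478, deviation gives $0 → loss $7478.
$67777.6: truthful gives $9161, deviation gives $0 → loss $9161.
$61219.3: truthful gives $15719.3, deviation gives $0 → loss $15719.3.
$83046.7: same outcome either way → loss $0.
Maximum loss: $15719.3.

$15719.3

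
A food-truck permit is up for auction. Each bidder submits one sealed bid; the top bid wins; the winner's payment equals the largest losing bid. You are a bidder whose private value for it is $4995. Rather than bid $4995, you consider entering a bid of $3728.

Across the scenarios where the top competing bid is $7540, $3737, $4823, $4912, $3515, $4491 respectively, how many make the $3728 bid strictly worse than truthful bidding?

4

The deviation hurts exactly when the highest competing bid lies strictly between $3728 and $4995 — underbidding then forfeits a profitable win.
$7540: above both → same outcome either way.
$3737: inside the interval → strictly worse (loss $1258).
$4823: inside the interval → strictly worse (loss $172).
$4912: inside the interval → strictly worse (loss $83).
$3515: below both → same outcome either way.
$4491: inside the interval → strictly worse (loss $504).
Count: 4.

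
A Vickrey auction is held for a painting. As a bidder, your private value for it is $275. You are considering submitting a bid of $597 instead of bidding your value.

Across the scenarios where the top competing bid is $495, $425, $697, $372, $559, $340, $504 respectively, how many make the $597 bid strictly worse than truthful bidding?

The deviation hurts exactly when the highest competing bid lies strictly between $275 and $597 — overbidding then wins at a price above your value.
$495: inside the interval → strictly worse (loss $220).
$425: inside the interval → strictly worse (loss $150).
$697: above both → same outcome either way.
$372: inside the interval → strictly worse (loss $97).
$559: inside the interval → strictly worse (loss $284).
$340: inside the interval → strictly worse (loss $65).
$504: inside the interval → strictly worse (loss $229).
Count: 6.

6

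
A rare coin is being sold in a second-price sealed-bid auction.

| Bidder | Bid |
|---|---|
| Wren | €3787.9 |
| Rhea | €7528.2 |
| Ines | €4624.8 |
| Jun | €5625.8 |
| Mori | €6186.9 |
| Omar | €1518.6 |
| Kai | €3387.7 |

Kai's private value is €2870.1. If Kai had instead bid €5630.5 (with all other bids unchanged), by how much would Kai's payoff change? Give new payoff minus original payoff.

€0

The highest bid among the other bidders is €7528.2; Kai's bid doesn't change that.
Original bid €3387.7: Kai is not highest (top rival bid is €7528.2); payoff €0.
Alternative bid €5630.5: Kai is not highest (top rival bid is €7528.2); payoff €0.
Change in payoff = €0 − (€0) = €0.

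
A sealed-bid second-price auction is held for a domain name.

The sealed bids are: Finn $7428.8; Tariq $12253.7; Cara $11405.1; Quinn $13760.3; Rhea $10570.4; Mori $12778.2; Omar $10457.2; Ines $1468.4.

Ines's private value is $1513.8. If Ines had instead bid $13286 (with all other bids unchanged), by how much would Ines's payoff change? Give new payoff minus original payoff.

The highest bid among the other bidders is $13760.3; Ines's bid doesn't change that.
Original bid $1468.4: Ines is not highest (top rival bid is $13760.3); payoff $0.
Alternative bid $13286: Ines is not highest (top rival bid is $13760.3); payoff $0.
Change in payoff = $0 − ($0) = $0.

$0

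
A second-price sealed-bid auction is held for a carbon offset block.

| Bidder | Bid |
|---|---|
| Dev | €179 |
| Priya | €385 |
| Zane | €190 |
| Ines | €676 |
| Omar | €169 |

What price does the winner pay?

€385

Highest bid: Ines at €676, so Ines wins.
Second-highest bid: Priya at €385 — that is the price the winner pays.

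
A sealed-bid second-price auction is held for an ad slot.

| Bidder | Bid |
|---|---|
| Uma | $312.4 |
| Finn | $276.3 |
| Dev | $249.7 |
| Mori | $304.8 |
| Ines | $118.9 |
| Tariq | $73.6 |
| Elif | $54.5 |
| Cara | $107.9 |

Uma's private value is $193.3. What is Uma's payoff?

−$111.5

Highest bid: Uma at $312.4, so Uma wins.
Second-highest bid: Mori at $304.8 — that is the price the winner pays.
Uma's payoff = value − price = $193.3 − $304.8 = −$111.5.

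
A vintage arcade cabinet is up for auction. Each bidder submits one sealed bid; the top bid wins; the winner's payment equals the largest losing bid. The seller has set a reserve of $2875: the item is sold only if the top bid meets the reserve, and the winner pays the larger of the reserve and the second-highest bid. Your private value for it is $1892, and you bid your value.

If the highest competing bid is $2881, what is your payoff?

$0

Your bid $1892 is below the highest competing bid $2881, so you lose. Payoff $0.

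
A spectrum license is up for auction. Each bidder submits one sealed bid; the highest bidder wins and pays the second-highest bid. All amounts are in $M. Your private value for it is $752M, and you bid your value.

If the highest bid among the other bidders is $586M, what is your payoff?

$166M

Your bid $752M exceeds the highest competing bid $586M, so you win.
In a second-price auction the winner pays the second-highest bid, $586M.
Payoff = value − price = $752M − $586M = $166M.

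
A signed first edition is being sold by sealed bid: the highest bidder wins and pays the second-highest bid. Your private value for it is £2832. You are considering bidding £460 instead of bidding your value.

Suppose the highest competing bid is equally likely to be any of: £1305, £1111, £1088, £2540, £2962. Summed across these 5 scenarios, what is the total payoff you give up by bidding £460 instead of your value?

The deviation costs you only when the competing bid falls strictly between £460 and £2832; elsewhere both bids give the same outcome.
£1305: truthful payoff £1527, deviation payoff £0 → loss £1527.
£1111: truthful payoff £1721, deviation payoff £0 → loss £1721.
£1088: truthful payoff £1744, deviation payoff £0 → loss £1744.
£2540: truthful payoff £292, deviation payoff £0 → loss £292.
£2962: outcomes coincide → loss £0.
Total loss = £1527 + £1721 + £1744 + £292 = £5284.

£5284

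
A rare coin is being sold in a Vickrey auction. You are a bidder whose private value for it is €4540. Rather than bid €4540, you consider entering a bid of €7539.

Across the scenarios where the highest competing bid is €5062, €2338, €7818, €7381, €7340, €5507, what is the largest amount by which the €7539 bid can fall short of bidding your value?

€5062: truthful gives €0, deviation gives −€522 → loss €522.
€2338: same outcome either way → loss €0.
€7818: same outcome either way → loss €0.
€7381: truthful gives €0, deviation gives −€2841 → loss €2841.
€7340: truthful gives €0, deviation gives −€2800 → loss €2800.
€5507: truthful gives €0, deviation gives −€967 → loss €967.
Maximum loss: €2841.

€2841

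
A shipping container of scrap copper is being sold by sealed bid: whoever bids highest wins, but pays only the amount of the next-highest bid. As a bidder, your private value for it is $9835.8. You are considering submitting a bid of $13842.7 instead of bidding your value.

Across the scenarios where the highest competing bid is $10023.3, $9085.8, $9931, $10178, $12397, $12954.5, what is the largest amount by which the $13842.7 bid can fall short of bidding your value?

$3118.7

$10023.3: truthful gives $0, deviation gives −$187.5 → loss $187.5.
$9085.8: same outcome either way → loss $0.
$9931: truthful gives $0, deviation gives −$95.2 → loss $95.2.
$10178: truthful gives $0, deviation gives −$342.2 → loss $342.2.
$12397: truthful gives $0, deviation gives −$2561.2 → loss $2561.2.
$12954.5: truthful gives $0, deviation gives −$3118.7 → loss $3118.7.
Maximum loss: $3118.7.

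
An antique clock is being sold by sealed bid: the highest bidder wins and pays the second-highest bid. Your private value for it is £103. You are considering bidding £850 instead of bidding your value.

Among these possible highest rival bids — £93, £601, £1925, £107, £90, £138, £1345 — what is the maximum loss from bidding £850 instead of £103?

£498

£93: same outcome either way → loss £0.
£601: truthful gives £0, deviation gives −£498 → loss £498.
£1925: same outcome either way → loss £0.
£107: truthful gives £0, deviation gives −£4 → loss £4.
£90: same outcome either way → loss £0.
£138: truthful gives £0, deviation gives −£35 → loss £35.
£1345: same outcome either way → loss £0.
Maximum loss: £498.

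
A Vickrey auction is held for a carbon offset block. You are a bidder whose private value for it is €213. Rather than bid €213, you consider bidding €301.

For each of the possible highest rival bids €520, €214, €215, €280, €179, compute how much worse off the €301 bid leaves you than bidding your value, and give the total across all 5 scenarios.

€70

The deviation costs you only when the competing bid falls strictly between €213 and €301; elsewhere both bids give the same outcome.
€520: outcomes coincide → loss €0.
€214: truthful payoff €0, deviation payoff −€1 → loss €1.
€215: truthful payoff €0, deviation payoff −€2 → loss €2.
€280: truthful payoff €0, deviation payoff −€67 → loss €67.
€179: outcomes coincide → loss €0.
Total loss = €1 + €2 + €67 = €70.
Because the price is fixed by the runner-up's bid, deviating from your value can only change a good outcome into a bad one — never the reverse.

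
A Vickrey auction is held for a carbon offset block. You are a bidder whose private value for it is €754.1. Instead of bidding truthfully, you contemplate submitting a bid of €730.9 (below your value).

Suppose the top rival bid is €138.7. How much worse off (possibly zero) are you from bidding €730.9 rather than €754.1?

€0

Bidding your value €754.1: you win (since €754.1 > €138.7) and pay €138.7. Payoff €615.4.
Bidding €730.9: you win and pay €138.7. Payoff €754.1 − €138.7 = €615.4.
Difference = €615.4 − €615.4 = €0; both bids lead to the same outcome because the competing bid is below both your value and your alternative bid.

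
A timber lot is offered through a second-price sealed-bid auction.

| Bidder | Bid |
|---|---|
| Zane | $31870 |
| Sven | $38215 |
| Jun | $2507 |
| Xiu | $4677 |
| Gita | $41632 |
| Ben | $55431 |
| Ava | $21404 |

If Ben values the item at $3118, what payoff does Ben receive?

−$38514

Highest bid: Ben at $55431, so Ben wins.
Second-highest bid: Gita at $41632 — that is the price the winner pays.
Ben's payoff = value − price = $3118 − $41632 = −$38514.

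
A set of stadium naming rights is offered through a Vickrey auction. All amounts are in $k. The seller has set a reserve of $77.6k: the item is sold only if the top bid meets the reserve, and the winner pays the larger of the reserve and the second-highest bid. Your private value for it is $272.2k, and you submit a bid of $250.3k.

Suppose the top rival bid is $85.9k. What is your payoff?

$186.3k

Your bid $250.3k is the highest and exceeds the reserve.
Price = max(second-highest bid, reserve) = max($85.9k, $77.6k) = $85.9k.
Payoff = $272.2k − $85.9k = $186.3k.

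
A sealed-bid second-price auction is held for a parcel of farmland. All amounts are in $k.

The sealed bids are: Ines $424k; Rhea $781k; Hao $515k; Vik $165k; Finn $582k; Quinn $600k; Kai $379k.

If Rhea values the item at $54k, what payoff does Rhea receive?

Highest bid: Rhea at $781k, so Rhea wins.
Second-highest bid: Quinn at $600k — that is the price the winner pays.
Rhea's payoff = value − price = $54k − $600k = −$546k.

−$546k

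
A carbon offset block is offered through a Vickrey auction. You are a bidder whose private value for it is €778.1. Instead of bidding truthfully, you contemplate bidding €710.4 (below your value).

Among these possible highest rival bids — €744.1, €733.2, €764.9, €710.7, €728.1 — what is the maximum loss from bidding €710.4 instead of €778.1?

€744.1: truthful gives €34, deviation gives €0 → loss €34.
€733.2: truthful gives €44.9, deviation gives €0 → loss €44.9.
€764.9: truthful gives €13.2, deviation gives €0 → loss €13.2.
€710.7: truthful gives €67.4, deviation gives €0 → loss €67.4.
€728.1: truthful gives €50, deviation gives €0 → loss €50.
Maximum loss: €67.4.

€67.4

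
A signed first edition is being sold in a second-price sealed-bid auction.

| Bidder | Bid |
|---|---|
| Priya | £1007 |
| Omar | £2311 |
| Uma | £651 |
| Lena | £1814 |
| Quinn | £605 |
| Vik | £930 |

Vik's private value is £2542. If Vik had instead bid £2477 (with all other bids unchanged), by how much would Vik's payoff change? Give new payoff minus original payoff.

The highest bid among the other bidders is £2311; Vik's bid doesn't change that.
Original bid £930: Vik is not highest (top rival bid is £2311); payoff £0.
Alternative bid £2477: Vik is highest, pays the top rival bid £2311; payoff £2542 − £2311 = £231.
Change in payoff = £231 − (£0) = £231.

£231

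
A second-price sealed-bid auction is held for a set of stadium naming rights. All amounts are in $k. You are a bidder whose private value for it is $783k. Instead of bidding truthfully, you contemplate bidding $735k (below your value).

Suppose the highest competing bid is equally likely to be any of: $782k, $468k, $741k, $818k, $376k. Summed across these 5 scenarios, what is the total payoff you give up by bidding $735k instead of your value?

The deviation costs you only when the competing bid falls strictly between $735k and $783k; elsewhere both bids give the same outcome.
$782k: truthful payoff $1k, deviation payoff $0k → loss $1k.
$468k: outcomes coincide → loss $0k.
$741k: truthful payoff $42k, deviation payoff $0k → loss $42k.
$818k: outcomes coincide → loss $0k.
$376k: outcomes coincide → loss $0k.
Total loss = $1k + $42k = $43k.
Because the price is fixed by the runner-up's bid, deviating from your value can only change a good outcome into a bad one — never the reverse.

$43k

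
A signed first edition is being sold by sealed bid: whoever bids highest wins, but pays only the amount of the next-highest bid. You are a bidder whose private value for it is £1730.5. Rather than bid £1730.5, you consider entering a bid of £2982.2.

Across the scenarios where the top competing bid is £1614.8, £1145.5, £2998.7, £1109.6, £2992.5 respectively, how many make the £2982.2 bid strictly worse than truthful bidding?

The deviation hurts exactly when the highest competing bid lies strictly between £1730.5 and £2982.2 — overbidding then wins at a price above your value.
£1614.8: below both → same outcome either way.
£1145.5: below both → same outcome either way.
£2998.7: above both → same outcome either way.
£1109.6: below both → same outcome either way.
£2992.5: above both → same outcome either way.
Count: 0.

0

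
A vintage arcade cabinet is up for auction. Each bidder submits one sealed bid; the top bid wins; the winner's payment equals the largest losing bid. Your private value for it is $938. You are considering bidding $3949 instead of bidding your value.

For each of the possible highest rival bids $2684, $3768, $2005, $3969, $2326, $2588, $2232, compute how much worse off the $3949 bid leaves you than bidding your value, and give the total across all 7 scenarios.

$9975

The deviation costs you only when the competing bid falls strictly between $938 and $3949; elsewhere both bids give the same outcome.
$2684: truthful payoff $0, deviation payoff −$1746 → loss $1746.
$3768: truthful payoff $0, deviation payoff −$2830 → loss $2830.
$2005: truthful payoff $0, deviation payoff −$1067 → loss $1067.
$3969: outcomes coincide → loss $0.
$2326: truthful payoff $0, deviation payoff −$1388 → loss $1388.
$2588: truthful payoff $0, deviation payoff −$1650 → loss $1650.
$2232: truthful payoff $0, deviation payoff −$1294 → loss $1294.
Total loss = $1746 + $2830 + $1067 + $1388 + $1650 + $1294 = $9975.
In a second-price auction your bid sets only whether you win, not what you pay, so bidding your true value is weakly dominant.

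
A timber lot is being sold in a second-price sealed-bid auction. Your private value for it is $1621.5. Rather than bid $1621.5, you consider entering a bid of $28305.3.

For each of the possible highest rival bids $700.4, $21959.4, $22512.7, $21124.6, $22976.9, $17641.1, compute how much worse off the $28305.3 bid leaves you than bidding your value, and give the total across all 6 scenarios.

The deviation costs you only when the competing bid falls strictly between $1621.5 and $28305.3; elsewhere both bids give the same outcome.
$700.4: outcomes coincide → loss $0.
$21959.4: truthful payoff $0, deviation payoff −$20337.9 → loss $20337.9.
$22512.7: truthful payoff $0, deviation payoff −$20891.2 → loss $20891.2.
$21124.6: truthful payoff $0, deviation payoff −$19503.1 → loss $19503.1.
$22976.9: truthful payoff $0, deviation payoff −$21355.4 → loss $21355.4.
$17641.1: truthful payoff $0, deviation payoff −$16019.6 → loss $16019.6.
Total loss = $20337.9 + $20891.2 + $19503.1 + $21355.4 + $16019.6 = $98107.2.

$98107.2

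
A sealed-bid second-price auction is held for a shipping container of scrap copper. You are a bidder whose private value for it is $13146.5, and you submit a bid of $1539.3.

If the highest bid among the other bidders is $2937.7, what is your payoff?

Your bid $1539.3 is below the highest competing bid $2937.7, so you lose.
A losing bidder pays nothing and receives nothing: payoff = $0.

$0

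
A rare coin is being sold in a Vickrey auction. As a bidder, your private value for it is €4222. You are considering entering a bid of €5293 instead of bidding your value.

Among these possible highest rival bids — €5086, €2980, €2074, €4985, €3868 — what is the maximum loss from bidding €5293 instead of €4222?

€864

€5086: truthful gives €0, deviation gives −€864 → loss €864.
€2980: same outcome either way → loss €0.
€2074: same outcome either way → loss €0.
€4985: truthful gives €0, deviation gives −€763 → loss €763.
€3868: same outcome either way → loss €0.
Maximum loss: €864.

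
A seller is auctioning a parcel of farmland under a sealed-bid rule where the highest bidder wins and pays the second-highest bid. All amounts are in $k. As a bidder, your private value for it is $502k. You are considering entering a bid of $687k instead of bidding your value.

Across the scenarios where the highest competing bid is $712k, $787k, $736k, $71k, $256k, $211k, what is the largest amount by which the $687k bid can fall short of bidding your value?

$0k

$712k: same outcome either way → loss $0k.
$787k: same outcome either way → loss $0k.
$736k: same outcome either way → loss $0k.
$71k: same outcome either way → loss $0k.
$256k: same outcome either way → loss $0k.
$211k: same outcome either way → loss $0k.
Maximum loss: $0k.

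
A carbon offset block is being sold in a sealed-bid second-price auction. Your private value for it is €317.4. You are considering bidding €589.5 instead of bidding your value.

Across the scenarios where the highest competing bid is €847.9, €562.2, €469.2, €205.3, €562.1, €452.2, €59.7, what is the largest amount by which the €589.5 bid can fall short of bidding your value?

€244.8

€847.9: same outcome either way → loss €0.
€562.2: truthful gives €0, deviation gives −€244.8 → loss €244.8.
€469.2: truthful gives €0, deviation gives −€151.8 → loss €151.8.
€205.3: same outcome either way → loss €0.
€562.1: truthful gives €0, deviation gives −€244.7 → loss €244.7.
€452.2: truthful gives €0, deviation gives −€134.8 → loss €134.8.
€59.7: same outcome either way → loss €0.
Maximum loss: €244.8.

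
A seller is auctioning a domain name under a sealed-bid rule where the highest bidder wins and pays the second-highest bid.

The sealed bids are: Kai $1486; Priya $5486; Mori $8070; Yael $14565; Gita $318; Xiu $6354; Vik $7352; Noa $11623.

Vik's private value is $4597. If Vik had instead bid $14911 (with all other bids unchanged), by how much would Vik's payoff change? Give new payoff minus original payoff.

−$9968

The highest bid among the other bidders is $14565; Vik's bid doesn't change that.
Original bid $7352: Vik is not highest (top rival bid is $14565); payoff $0.
Alternative bid $14911: Vik is highest, pays the top rival bid $14565; payoff $4597 − $14565 = −$9968.
Change in payoff = −$9968 − ($0) = −$9968.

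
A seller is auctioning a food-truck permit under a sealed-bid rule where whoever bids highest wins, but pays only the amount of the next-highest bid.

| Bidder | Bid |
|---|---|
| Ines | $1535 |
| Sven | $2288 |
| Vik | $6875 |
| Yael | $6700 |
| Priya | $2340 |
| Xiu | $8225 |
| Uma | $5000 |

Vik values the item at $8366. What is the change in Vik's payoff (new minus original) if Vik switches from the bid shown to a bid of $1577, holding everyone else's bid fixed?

The highest bid among the other bidders is $8225; Vik's bid doesn't change that.
Original bid $6875: Vik is not highest (top rival bid is $8225); payoff $0.
Alternative bid $1577: Vik is not highest (top rival bid is $8225); payoff $0.
Change in payoff = $0 − ($0) = $0.

$0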